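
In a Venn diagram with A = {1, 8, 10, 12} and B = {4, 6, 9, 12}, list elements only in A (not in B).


A = {1, 8, 10, 12}
B = {4, 6, 9, 12}
Region: only in A (not in B)
Elements: {1, 8, 10}

Elements only in A (not in B): {1, 8, 10}


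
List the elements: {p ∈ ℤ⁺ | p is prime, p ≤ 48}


Checking each candidate:
Condition: primes ≤ 48
Result = {2, 3, 5, 7, 11, 13, 17, 19, 23, 29, 31, 37, 41, 43, 47}

{2, 3, 5, 7, 11, 13, 17, 19, 23, 29, 31, 37, 41, 43, 47}


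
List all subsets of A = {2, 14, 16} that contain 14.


A subset of A contains 14 iff the remaining 2 elements form any subset of A \ {14}.
Count: 2^(n-1) = 2^2 = 4
Subsets containing 14: {14}, {2, 14}, {14, 16}, {2, 14, 16}

Subsets containing 14 (4 total): {14}, {2, 14}, {14, 16}, {2, 14, 16}


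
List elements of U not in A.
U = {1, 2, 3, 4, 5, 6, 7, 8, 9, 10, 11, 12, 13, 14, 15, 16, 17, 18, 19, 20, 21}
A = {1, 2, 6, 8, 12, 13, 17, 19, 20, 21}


Aᶜ = U \ A = elements in U but not in A
U = {1, 2, 3, 4, 5, 6, 7, 8, 9, 10, 11, 12, 13, 14, 15, 16, 17, 18, 19, 20, 21}
A = {1, 2, 6, 8, 12, 13, 17, 19, 20, 21}
Aᶜ = {3, 4, 5, 7, 9, 10, 11, 14, 15, 16, 18}

Aᶜ = {3, 4, 5, 7, 9, 10, 11, 14, 15, 16, 18}


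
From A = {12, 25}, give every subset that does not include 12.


A subset of A that omits 12 is a subset of A \ {12}, so there are 2^(n-1) = 2^1 = 2 of them.
Subsets excluding 12: ∅, {25}

Subsets excluding 12 (2 total): ∅, {25}


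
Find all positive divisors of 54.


Checking each candidate:
Condition: positive divisors of 54
Result = {1, 2, 3, 6, 9, 18, 27, 54}

{1, 2, 3, 6, 9, 18, 27, 54}


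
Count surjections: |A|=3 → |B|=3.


n = |A| = 3, k = |B| = 3. Surjections via inclusion-exclusion:
S(n,k) = Σ(-1)^i × C(k,i) × (k-i)^n, i=0 to k
i=0: (-1)^0×C(3,0)×3^3 = 27
i=1: (-1)^1×C(3,1)×2^3 = -24
i=2: (-1)^2×C(3,2)×1^3 = 3
i=3: (-1)^3×C(3,3)×0^3 = 0
Total = 6

Number of surjections = 6


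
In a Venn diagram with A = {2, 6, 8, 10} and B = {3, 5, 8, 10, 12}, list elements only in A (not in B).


A = {2, 6, 8, 10}
B = {3, 5, 8, 10, 12}
Region: only in A (not in B)
Elements: {2, 6}

Elements only in A (not in B): {2, 6}


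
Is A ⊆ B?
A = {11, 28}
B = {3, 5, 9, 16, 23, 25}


A ⊆ B means every element of A is in B.
Elements in A not in B: {11, 28}
So A ⊄ B.

No, A ⊄ B


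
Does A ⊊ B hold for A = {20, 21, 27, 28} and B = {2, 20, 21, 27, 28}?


A ⊂ B requires: A ⊆ B AND A ≠ B.
A ⊆ B? Yes
A = B? No
A ⊂ B: Yes (A is a proper subset of B)

Yes, A ⊂ B


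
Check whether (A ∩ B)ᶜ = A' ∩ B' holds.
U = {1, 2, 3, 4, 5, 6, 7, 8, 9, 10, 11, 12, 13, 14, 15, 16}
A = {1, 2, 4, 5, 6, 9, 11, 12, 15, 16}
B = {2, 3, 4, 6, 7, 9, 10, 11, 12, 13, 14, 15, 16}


LHS: A ∩ B = {2, 4, 6, 9, 11, 12, 15, 16}
(A ∩ B)' = U \ (A ∩ B) = {1, 3, 5, 7, 8, 10, 13, 14}
A' = {3, 7, 8, 10, 13, 14}, B' = {1, 5, 8}
Claimed RHS: A' ∩ B' = {8}
Identity is INVALID: LHS = {1, 3, 5, 7, 8, 10, 13, 14} but the RHS claimed here equals {8}. The correct form is (A ∩ B)' = A' ∪ B'.

Identity is invalid: (A ∩ B)' = {1, 3, 5, 7, 8, 10, 13, 14} but A' ∩ B' = {8}. The correct De Morgan law is (A ∩ B)' = A' ∪ B'.


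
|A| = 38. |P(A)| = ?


Number of subsets = 2^n
= 2^38
= 274877906944

|P(A)| = 274877906944


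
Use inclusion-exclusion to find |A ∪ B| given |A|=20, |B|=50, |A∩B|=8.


|A ∪ B| = |A| + |B| - |A ∩ B|
= 20 + 50 - 8
= 62

|A ∪ B| = 62


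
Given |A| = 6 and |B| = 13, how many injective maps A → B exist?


An injection sends each of |A| = 6 inputs to a distinct output in B.
# injections = |B|·(|B|-1)·…·(|B|-|A|+1) = 13! / (13 - 6)!
= 13 × 12 × 11 × 10 × 9 × 8
= 1235520

Number of injections = 1235520


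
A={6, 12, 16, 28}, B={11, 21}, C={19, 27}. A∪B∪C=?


A ∪ B = {6, 11, 12, 16, 21, 28}
(A ∪ B) ∪ C = {6, 11, 12, 16, 19, 21, 27, 28}

A ∪ B ∪ C = {6, 11, 12, 16, 19, 21, 27, 28}


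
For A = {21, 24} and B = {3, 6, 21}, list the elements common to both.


A ∩ B = elements in both A and B
A = {21, 24}
B = {3, 6, 21}
A ∩ B = {21}

A ∩ B = {21}


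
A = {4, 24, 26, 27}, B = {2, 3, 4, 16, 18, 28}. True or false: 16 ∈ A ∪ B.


A = {4, 24, 26, 27}, B = {2, 3, 4, 16, 18, 28}
A ∪ B = all elements in A or B
A ∪ B = {2, 3, 4, 16, 18, 24, 26, 27, 28}
Checking if 16 ∈ A ∪ B
16 is in A ∪ B → True

16 ∈ A ∪ B


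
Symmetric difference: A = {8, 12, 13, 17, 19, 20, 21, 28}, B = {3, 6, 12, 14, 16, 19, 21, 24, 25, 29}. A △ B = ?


A △ B = (A \ B) ∪ (B \ A) = elements in exactly one of A or B
A \ B = {8, 13, 17, 20, 28}
B \ A = {3, 6, 14, 16, 24, 25, 29}
A △ B = {3, 6, 8, 13, 14, 16, 17, 20, 24, 25, 28, 29}

A △ B = {3, 6, 8, 13, 14, 16, 17, 20, 24, 25, 28, 29}


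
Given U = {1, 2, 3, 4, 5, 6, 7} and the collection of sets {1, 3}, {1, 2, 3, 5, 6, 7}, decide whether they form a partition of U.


A partition requires: (1) non-empty parts, (2) pairwise disjoint, (3) union = U
Parts: {1, 3}, {1, 2, 3, 5, 6, 7}
Union of parts: {1, 2, 3, 5, 6, 7}
U = {1, 2, 3, 4, 5, 6, 7}
All non-empty? True
Pairwise disjoint? False
Covers U? False

No, not a valid partition


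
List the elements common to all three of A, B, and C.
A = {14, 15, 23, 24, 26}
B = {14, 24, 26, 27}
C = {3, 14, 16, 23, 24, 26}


A ∩ B = {14, 24, 26}
(A ∩ B) ∩ C = {14, 24, 26}

A ∩ B ∩ C = {14, 24, 26}


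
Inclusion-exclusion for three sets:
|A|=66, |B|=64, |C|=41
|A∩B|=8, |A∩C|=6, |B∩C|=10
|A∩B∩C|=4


|A∪B∪C| = |A|+|B|+|C| - |A∩B|-|A∩C|-|B∩C| + |A∩B∩C|
= 66+64+41 - 8-6-10 + 4
= 171 - 24 + 4
= 151

|A ∪ B ∪ C| = 151


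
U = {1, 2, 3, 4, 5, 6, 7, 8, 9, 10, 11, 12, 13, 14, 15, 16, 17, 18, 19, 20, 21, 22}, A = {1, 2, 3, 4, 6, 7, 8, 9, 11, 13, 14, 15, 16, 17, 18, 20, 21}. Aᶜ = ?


Aᶜ = U \ A = elements in U but not in A
U = {1, 2, 3, 4, 5, 6, 7, 8, 9, 10, 11, 12, 13, 14, 15, 16, 17, 18, 19, 20, 21, 22}
A = {1, 2, 3, 4, 6, 7, 8, 9, 11, 13, 14, 15, 16, 17, 18, 20, 21}
Aᶜ = {5, 10, 12, 19, 22}

Aᶜ = {5, 10, 12, 19, 22}


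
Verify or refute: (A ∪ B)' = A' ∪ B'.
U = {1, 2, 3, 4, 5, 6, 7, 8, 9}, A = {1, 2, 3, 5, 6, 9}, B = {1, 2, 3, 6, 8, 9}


LHS: A ∪ B = {1, 2, 3, 5, 6, 8, 9}
(A ∪ B)' = U \ (A ∪ B) = {4, 7}
A' = {4, 7, 8}, B' = {4, 5, 7}
Claimed RHS: A' ∪ B' = {4, 5, 7, 8}
Identity is INVALID: LHS = {4, 7} but the RHS claimed here equals {4, 5, 7, 8}. The correct form is (A ∪ B)' = A' ∩ B'.

Identity is invalid: (A ∪ B)' = {4, 7} but A' ∪ B' = {4, 5, 7, 8}. The correct De Morgan law is (A ∪ B)' = A' ∩ B'.


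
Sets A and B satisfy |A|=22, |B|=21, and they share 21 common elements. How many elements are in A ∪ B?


|A ∪ B| = |A| + |B| - |A ∩ B|
= 22 + 21 - 21
= 22

|A ∪ B| = 22


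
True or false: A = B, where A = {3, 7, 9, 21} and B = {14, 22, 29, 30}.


Two sets are equal iff they have exactly the same elements.
A = {3, 7, 9, 21}
B = {14, 22, 29, 30}
Differences: {3, 7, 9, 14, 21, 22, 29, 30}
A ≠ B

No, A ≠ B


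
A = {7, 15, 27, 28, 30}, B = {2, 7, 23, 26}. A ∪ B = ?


A ∪ B = all elements in A or B (or both)
A = {7, 15, 27, 28, 30}
B = {2, 7, 23, 26}
A ∪ B = {2, 7, 15, 23, 26, 27, 28, 30}

A ∪ B = {2, 7, 15, 23, 26, 27, 28, 30}


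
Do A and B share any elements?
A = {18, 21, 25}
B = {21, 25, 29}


Disjoint means A ∩ B = ∅.
A ∩ B = {21, 25}
A ∩ B ≠ ∅, so A and B are NOT disjoint.

Yes — A and B share the element(s) of A ∩ B = {21, 25}, so they are not disjoint


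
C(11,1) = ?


C(n,k) = n! / (k!(n-k)!)
C(11,1) = 11! / (1!10!)
= 11

C(11,1) = 11


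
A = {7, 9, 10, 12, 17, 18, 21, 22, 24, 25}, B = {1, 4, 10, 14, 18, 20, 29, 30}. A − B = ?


A \ B = elements in A but not in B
A = {7, 9, 10, 12, 17, 18, 21, 22, 24, 25}
B = {1, 4, 10, 14, 18, 20, 29, 30}
Remove from A any elements in B
A \ B = {7, 9, 12, 17, 21, 22, 24, 25}

A \ B = {7, 9, 12, 17, 21, 22, 24, 25}


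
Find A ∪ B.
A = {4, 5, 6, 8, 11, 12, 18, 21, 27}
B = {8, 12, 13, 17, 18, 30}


A ∪ B = all elements in A or B (or both)
A = {4, 5, 6, 8, 11, 12, 18, 21, 27}
B = {8, 12, 13, 17, 18, 30}
A ∪ B = {4, 5, 6, 8, 11, 12, 13, 17, 18, 21, 27, 30}

A ∪ B = {4, 5, 6, 8, 11, 12, 13, 17, 18, 21, 27, 30}


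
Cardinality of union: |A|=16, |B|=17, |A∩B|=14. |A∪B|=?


|A ∪ B| = |A| + |B| - |A ∩ B|
= 16 + 17 - 14
= 19

|A ∪ B| = 19


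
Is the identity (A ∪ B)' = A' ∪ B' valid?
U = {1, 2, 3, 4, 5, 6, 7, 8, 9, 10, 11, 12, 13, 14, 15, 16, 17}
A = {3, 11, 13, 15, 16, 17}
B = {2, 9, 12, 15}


LHS: A ∪ B = {2, 3, 9, 11, 12, 13, 15, 16, 17}
(A ∪ B)' = U \ (A ∪ B) = {1, 4, 5, 6, 7, 8, 10, 14}
A' = {1, 2, 4, 5, 6, 7, 8, 9, 10, 12, 14}, B' = {1, 3, 4, 5, 6, 7, 8, 10, 11, 13, 14, 16, 17}
Claimed RHS: A' ∪ B' = {1, 2, 3, 4, 5, 6, 7, 8, 9, 10, 11, 12, 13, 14, 16, 17}
Identity is INVALID: LHS = {1, 4, 5, 6, 7, 8, 10, 14} but the RHS claimed here equals {1, 2, 3, 4, 5, 6, 7, 8, 9, 10, 11, 12, 13, 14, 16, 17}. The correct form is (A ∪ B)' = A' ∩ B'.

Identity is invalid: (A ∪ B)' = {1, 4, 5, 6, 7, 8, 10, 14} but A' ∪ B' = {1, 2, 3, 4, 5, 6, 7, 8, 9, 10, 11, 12, 13, 14, 16, 17}. The correct De Morgan law is (A ∪ B)' = A' ∩ B'.


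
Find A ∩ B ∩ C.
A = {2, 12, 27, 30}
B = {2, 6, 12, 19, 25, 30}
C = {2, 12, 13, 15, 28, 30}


A ∩ B = {2, 12, 30}
(A ∩ B) ∩ C = {2, 12, 30}

A ∩ B ∩ C = {2, 12, 30}


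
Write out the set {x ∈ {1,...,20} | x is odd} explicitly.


Checking each candidate:
Condition: odd numbers in {1,...,20}
Result = {1, 3, 5, 7, 9, 11, 13, 15, 17, 19}

{1, 3, 5, 7, 9, 11, 13, 15, 17, 19}


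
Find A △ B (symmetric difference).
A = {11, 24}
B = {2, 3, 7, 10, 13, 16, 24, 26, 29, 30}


A △ B = (A \ B) ∪ (B \ A) = elements in exactly one of A or B
A \ B = {11}
B \ A = {2, 3, 7, 10, 13, 16, 26, 29, 30}
A △ B = {2, 3, 7, 10, 11, 13, 16, 26, 29, 30}

A △ B = {2, 3, 7, 10, 11, 13, 16, 26, 29, 30}


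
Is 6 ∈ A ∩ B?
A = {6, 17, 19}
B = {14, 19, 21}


A = {6, 17, 19}, B = {14, 19, 21}
A ∩ B = elements in both A and B
A ∩ B = {19}
Checking if 6 ∈ A ∩ B
6 is not in A ∩ B → False

6 ∉ A ∩ B


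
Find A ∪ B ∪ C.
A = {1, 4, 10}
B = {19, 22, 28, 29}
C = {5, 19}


A ∪ B = {1, 4, 10, 19, 22, 28, 29}
(A ∪ B) ∪ C = {1, 4, 5, 10, 19, 22, 28, 29}

A ∪ B ∪ C = {1, 4, 5, 10, 19, 22, 28, 29}


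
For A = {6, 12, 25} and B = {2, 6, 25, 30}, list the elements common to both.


A ∩ B = elements in both A and B
A = {6, 12, 25}
B = {2, 6, 25, 30}
A ∩ B = {6, 25}

A ∩ B = {6, 25}


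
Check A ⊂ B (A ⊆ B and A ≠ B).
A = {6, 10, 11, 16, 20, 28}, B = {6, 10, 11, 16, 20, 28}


A ⊂ B requires: A ⊆ B AND A ≠ B.
A ⊆ B? Yes
A = B? Yes
A = B, so A is not a PROPER subset.

No, A is not a proper subset of B


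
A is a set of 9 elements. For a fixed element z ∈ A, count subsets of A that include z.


Subsets of A containing z correspond to subsets of A \ {z}, which has 8 elements.
Count = 2^(n-1) = 2^8
= 256

Number of subsets containing z = 256


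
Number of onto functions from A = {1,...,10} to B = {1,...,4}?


n = |A| = 10, k = |B| = 4. Surjections via inclusion-exclusion:
S(n,k) = Σ(-1)^i × C(k,i) × (k-i)^n, i=0 to k
i=0: (-1)^0×C(4,0)×4^10 = 1048576
i=1: (-1)^1×C(4,1)×3^10 = -236196
i=2: (-1)^2×C(4,2)×2^10 = 6144
i=3: (-1)^3×C(4,3)×1^10 = -4
i=4: (-1)^4×C(4,4)×0^10 = 0
Total = 818520

Number of surjections = 818520


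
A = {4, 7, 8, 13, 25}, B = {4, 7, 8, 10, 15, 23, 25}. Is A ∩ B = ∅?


Disjoint means A ∩ B = ∅.
A ∩ B = {4, 7, 8, 25}
A ∩ B ≠ ∅, so A and B are NOT disjoint.

No, A and B are not disjoint (A ∩ B = {4, 7, 8, 25})


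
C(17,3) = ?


C(n,k) = n! / (k!(n-k)!)
C(17,3) = 17! / (3!14!)
= 680

C(17,3) = 680


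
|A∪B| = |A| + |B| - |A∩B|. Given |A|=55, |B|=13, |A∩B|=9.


|A ∪ B| = |A| + |B| - |A ∩ B|
= 55 + 13 - 9
= 59

|A ∪ B| = 59


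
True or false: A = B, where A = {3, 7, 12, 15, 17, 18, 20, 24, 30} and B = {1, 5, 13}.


Two sets are equal iff they have exactly the same elements.
A = {3, 7, 12, 15, 17, 18, 20, 24, 30}
B = {1, 5, 13}
Differences: {1, 3, 5, 7, 12, 13, 15, 17, 18, 20, 24, 30}
A ≠ B

No, A ≠ B


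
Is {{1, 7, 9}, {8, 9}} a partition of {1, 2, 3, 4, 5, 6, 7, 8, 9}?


A partition requires: (1) non-empty parts, (2) pairwise disjoint, (3) union = U
Parts: {1, 7, 9}, {8, 9}
Union of parts: {1, 7, 8, 9}
U = {1, 2, 3, 4, 5, 6, 7, 8, 9}
All non-empty? True
Pairwise disjoint? False
Covers U? False

No, not a valid partition


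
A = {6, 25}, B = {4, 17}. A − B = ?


A \ B = elements in A but not in B
A = {6, 25}
B = {4, 17}
Remove from A any elements in B
A \ B = {6, 25}

A \ B = {6, 25}


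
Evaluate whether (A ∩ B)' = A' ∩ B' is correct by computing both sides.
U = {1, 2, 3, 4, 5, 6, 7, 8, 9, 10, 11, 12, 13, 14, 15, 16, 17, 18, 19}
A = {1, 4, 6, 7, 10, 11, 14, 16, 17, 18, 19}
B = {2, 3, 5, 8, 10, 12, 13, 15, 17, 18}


LHS: A ∩ B = {10, 17, 18}
(A ∩ B)' = U \ (A ∩ B) = {1, 2, 3, 4, 5, 6, 7, 8, 9, 11, 12, 13, 14, 15, 16, 19}
A' = {2, 3, 5, 8, 9, 12, 13, 15}, B' = {1, 4, 6, 7, 9, 11, 14, 16, 19}
Claimed RHS: A' ∩ B' = {9}
Identity is INVALID: LHS = {1, 2, 3, 4, 5, 6, 7, 8, 9, 11, 12, 13, 14, 15, 16, 19} but the RHS claimed here equals {9}. The correct form is (A ∩ B)' = A' ∪ B'.

Identity is invalid: (A ∩ B)' = {1, 2, 3, 4, 5, 6, 7, 8, 9, 11, 12, 13, 14, 15, 16, 19} but A' ∩ B' = {9}. The correct De Morgan law is (A ∩ B)' = A' ∪ B'.


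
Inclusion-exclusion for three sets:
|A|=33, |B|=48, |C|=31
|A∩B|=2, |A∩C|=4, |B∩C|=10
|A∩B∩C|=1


|A∪B∪C| = |A|+|B|+|C| - |A∩B|-|A∩C|-|B∩C| + |A∩B∩C|
= 33+48+31 - 2-4-10 + 1
= 112 - 16 + 1
= 97

|A ∪ B ∪ C| = 97


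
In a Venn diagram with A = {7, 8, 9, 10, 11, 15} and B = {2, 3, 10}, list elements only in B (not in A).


A = {7, 8, 9, 10, 11, 15}
B = {2, 3, 10}
Region: only in B (not in A)
Elements: {2, 3}

Elements only in B (not in A): {2, 3}


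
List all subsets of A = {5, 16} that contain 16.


A subset of A contains 16 iff the remaining 1 elements form any subset of A \ {16}.
Count: 2^(n-1) = 2^1 = 2
Subsets containing 16: {16}, {5, 16}

Subsets containing 16 (2 total): {16}, {5, 16}


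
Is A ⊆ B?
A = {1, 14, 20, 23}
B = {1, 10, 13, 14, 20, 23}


A ⊆ B means every element of A is in B.
All elements of A are in B.
So A ⊆ B.

Yes, A ⊆ B


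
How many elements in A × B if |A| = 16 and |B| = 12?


|A × B| = |A| × |B|
= 16 × 12
= 192

|A × B| = 192


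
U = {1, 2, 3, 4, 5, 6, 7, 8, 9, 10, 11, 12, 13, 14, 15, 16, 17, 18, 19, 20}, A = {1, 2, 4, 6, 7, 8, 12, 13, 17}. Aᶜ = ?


Aᶜ = U \ A = elements in U but not in A
U = {1, 2, 3, 4, 5, 6, 7, 8, 9, 10, 11, 12, 13, 14, 15, 16, 17, 18, 19, 20}
A = {1, 2, 4, 6, 7, 8, 12, 13, 17}
Aᶜ = {3, 5, 9, 10, 11, 14, 15, 16, 18, 19, 20}

Aᶜ = {3, 5, 9, 10, 11, 14, 15, 16, 18, 19, 20}


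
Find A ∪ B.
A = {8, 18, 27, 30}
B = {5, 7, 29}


A ∪ B = all elements in A or B (or both)
A = {8, 18, 27, 30}
B = {5, 7, 29}
A ∪ B = {5, 7, 8, 18, 27, 29, 30}

A ∪ B = {5, 7, 8, 18, 27, 29, 30}


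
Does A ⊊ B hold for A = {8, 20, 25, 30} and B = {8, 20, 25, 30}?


A ⊂ B requires: A ⊆ B AND A ≠ B.
A ⊆ B? Yes
A = B? Yes
A = B, so A is not a PROPER subset.

No, A is not a proper subset of B


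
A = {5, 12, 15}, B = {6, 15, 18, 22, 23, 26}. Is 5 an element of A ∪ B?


A = {5, 12, 15}, B = {6, 15, 18, 22, 23, 26}
A ∪ B = all elements in A or B
A ∪ B = {5, 6, 12, 15, 18, 22, 23, 26}
Checking if 5 ∈ A ∪ B
5 is in A ∪ B → True

5 ∈ A ∪ B


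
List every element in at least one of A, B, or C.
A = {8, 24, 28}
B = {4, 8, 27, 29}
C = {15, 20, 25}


A ∪ B = {4, 8, 24, 27, 28, 29}
(A ∪ B) ∪ C = {4, 8, 15, 20, 24, 25, 27, 28, 29}

A ∪ B ∪ C = {4, 8, 15, 20, 24, 25, 27, 28, 29}


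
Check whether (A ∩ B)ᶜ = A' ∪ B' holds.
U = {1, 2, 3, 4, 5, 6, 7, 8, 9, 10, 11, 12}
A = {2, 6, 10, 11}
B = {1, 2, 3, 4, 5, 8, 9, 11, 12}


LHS: A ∩ B = {2, 11}
(A ∩ B)' = U \ (A ∩ B) = {1, 3, 4, 5, 6, 7, 8, 9, 10, 12}
A' = {1, 3, 4, 5, 7, 8, 9, 12}, B' = {6, 7, 10}
Claimed RHS: A' ∪ B' = {1, 3, 4, 5, 6, 7, 8, 9, 10, 12}
Identity is VALID: LHS = RHS = {1, 3, 4, 5, 6, 7, 8, 9, 10, 12} ✓

Identity is valid. (A ∩ B)' = A' ∪ B' = {1, 3, 4, 5, 6, 7, 8, 9, 10, 12}


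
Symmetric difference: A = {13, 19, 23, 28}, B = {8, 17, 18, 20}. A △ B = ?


A △ B = (A \ B) ∪ (B \ A) = elements in exactly one of A or B
A \ B = {13, 19, 23, 28}
B \ A = {8, 17, 18, 20}
A △ B = {8, 13, 17, 18, 19, 20, 23, 28}

A △ B = {8, 13, 17, 18, 19, 20, 23, 28}


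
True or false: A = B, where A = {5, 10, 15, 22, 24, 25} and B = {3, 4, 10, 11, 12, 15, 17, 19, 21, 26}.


Two sets are equal iff they have exactly the same elements.
A = {5, 10, 15, 22, 24, 25}
B = {3, 4, 10, 11, 12, 15, 17, 19, 21, 26}
Differences: {3, 4, 5, 11, 12, 17, 19, 21, 22, 24, 25, 26}
A ≠ B

No, A ≠ B


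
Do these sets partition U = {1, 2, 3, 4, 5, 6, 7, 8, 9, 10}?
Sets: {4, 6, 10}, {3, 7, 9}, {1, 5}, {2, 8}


A partition requires: (1) non-empty parts, (2) pairwise disjoint, (3) union = U
Parts: {4, 6, 10}, {3, 7, 9}, {1, 5}, {2, 8}
Union of parts: {1, 2, 3, 4, 5, 6, 7, 8, 9, 10}
U = {1, 2, 3, 4, 5, 6, 7, 8, 9, 10}
All non-empty? True
Pairwise disjoint? True
Covers U? True

Yes, valid partition


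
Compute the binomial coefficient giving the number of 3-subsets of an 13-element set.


C(n,k) = n! / (k!(n-k)!)
C(13,3) = 13! / (3!10!)
= 286

C(13,3) = 286


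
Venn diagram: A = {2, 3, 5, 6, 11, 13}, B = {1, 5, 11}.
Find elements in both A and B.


A = {2, 3, 5, 6, 11, 13}
B = {1, 5, 11}
Region: in both A and B
Elements: {5, 11}

Elements in both A and B: {5, 11}


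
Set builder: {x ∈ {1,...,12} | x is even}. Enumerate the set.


Checking each candidate:
Condition: even numbers in {1,...,12}
Result = {2, 4, 6, 8, 10, 12}

{2, 4, 6, 8, 10, 12}


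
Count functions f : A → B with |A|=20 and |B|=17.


Each of |A| = 20 inputs maps to any of |B| = 17 outputs.
# functions = |B|^|A| = 17^20
= 4064231406647572522401601

Number of functions = 4064231406647572522401601


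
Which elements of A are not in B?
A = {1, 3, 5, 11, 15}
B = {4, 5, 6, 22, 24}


A \ B = elements in A but not in B
A = {1, 3, 5, 11, 15}
B = {4, 5, 6, 22, 24}
Remove from A any elements in B
A \ B = {1, 3, 11, 15}

A \ B = {1, 3, 11, 15}


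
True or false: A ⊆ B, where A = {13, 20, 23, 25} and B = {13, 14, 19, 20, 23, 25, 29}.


A ⊆ B means every element of A is in B.
All elements of A are in B.
So A ⊆ B.

Yes, A ⊆ B


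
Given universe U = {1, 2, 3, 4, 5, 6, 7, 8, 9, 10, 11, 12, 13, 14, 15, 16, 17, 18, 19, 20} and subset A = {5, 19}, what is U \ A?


Aᶜ = U \ A = elements in U but not in A
U = {1, 2, 3, 4, 5, 6, 7, 8, 9, 10, 11, 12, 13, 14, 15, 16, 17, 18, 19, 20}
A = {5, 19}
Aᶜ = {1, 2, 3, 4, 6, 7, 8, 9, 10, 11, 12, 13, 14, 15, 16, 17, 18, 20}

Aᶜ = {1, 2, 3, 4, 6, 7, 8, 9, 10, 11, 12, 13, 14, 15, 16, 17, 18, 20}


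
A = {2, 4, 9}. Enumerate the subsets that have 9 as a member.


A subset of A contains 9 iff the remaining 2 elements form any subset of A \ {9}.
Count: 2^(n-1) = 2^2 = 4
Subsets containing 9: {9}, {2, 9}, {4, 9}, {2, 4, 9}

Subsets containing 9 (4 total): {9}, {2, 9}, {4, 9}, {2, 4, 9}


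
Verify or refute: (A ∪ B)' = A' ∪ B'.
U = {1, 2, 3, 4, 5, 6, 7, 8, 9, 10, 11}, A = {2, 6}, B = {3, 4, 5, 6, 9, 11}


LHS: A ∪ B = {2, 3, 4, 5, 6, 9, 11}
(A ∪ B)' = U \ (A ∪ B) = {1, 7, 8, 10}
A' = {1, 3, 4, 5, 7, 8, 9, 10, 11}, B' = {1, 2, 7, 8, 10}
Claimed RHS: A' ∪ B' = {1, 2, 3, 4, 5, 7, 8, 9, 10, 11}
Identity is INVALID: LHS = {1, 7, 8, 10} but the RHS claimed here equals {1, 2, 3, 4, 5, 7, 8, 9, 10, 11}. The correct form is (A ∪ B)' = A' ∩ B'.

Identity is invalid: (A ∪ B)' = {1, 7, 8, 10} but A' ∪ B' = {1, 2, 3, 4, 5, 7, 8, 9, 10, 11}. The correct De Morgan law is (A ∪ B)' = A' ∩ B'.


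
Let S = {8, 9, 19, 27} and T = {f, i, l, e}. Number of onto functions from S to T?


n = |S| = 4, k = |T| = 4. Surjections via inclusion-exclusion:
S(n,k) = Σ(-1)^i × C(k,i) × (k-i)^n, i=0 to k
i=0: (-1)^0×C(4,0)×4^4 = 256
i=1: (-1)^1×C(4,1)×3^4 = -324
i=2: (-1)^2×C(4,2)×2^4 = 96
i=3: (-1)^3×C(4,3)×1^4 = -4
i=4: (-1)^4×C(4,4)×0^4 = 0
Total = 24

Number of surjections = 24


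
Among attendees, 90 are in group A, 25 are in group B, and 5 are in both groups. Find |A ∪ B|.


|A ∪ B| = |A| + |B| - |A ∩ B|
= 90 + 25 - 5
= 110

|A ∪ B| = 110


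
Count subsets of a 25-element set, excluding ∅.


Total subsets = 2^n = 2^25 = 33554432
Non-empty subsets exclude the empty set: 2^n - 1
= 33554432 - 1
= 33554431

Number of non-empty subsets = 33554431


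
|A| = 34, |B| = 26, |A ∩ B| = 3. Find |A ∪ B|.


|A ∪ B| = |A| + |B| - |A ∩ B|
= 34 + 26 - 3
= 57

|A ∪ B| = 57


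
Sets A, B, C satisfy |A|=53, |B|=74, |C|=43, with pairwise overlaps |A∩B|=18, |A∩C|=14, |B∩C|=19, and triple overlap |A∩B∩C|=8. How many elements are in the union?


|A∪B∪C| = |A|+|B|+|C| - |A∩B|-|A∩C|-|B∩C| + |A∩B∩C|
= 53+74+43 - 18-14-19 + 8
= 170 - 51 + 8
= 127

|A ∪ B ∪ C| = 127


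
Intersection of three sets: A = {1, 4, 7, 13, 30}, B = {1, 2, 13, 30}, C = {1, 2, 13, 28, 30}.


A ∩ B = {1, 13, 30}
(A ∩ B) ∩ C = {1, 13, 30}

A ∩ B ∩ C = {1, 13, 30}


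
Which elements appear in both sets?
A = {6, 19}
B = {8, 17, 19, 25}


A ∩ B = elements in both A and B
A = {6, 19}
B = {8, 17, 19, 25}
A ∩ B = {19}

A ∩ B = {19}


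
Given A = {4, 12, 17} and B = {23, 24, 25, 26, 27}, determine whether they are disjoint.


Disjoint means A ∩ B = ∅.
A ∩ B = ∅
A ∩ B = ∅, so A and B are disjoint.

Yes, A and B are disjoint


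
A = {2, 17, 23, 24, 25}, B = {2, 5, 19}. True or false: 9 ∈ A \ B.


A = {2, 17, 23, 24, 25}, B = {2, 5, 19}
A \ B = elements in A but not in B
A \ B = {17, 23, 24, 25}
Checking if 9 ∈ A \ B
9 is not in A \ B → False

9 ∉ A \ B


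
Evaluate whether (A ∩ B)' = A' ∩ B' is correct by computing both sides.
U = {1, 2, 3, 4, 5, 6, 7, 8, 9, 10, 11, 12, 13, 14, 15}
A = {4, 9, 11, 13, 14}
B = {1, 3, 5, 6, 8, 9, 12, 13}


LHS: A ∩ B = {9, 13}
(A ∩ B)' = U \ (A ∩ B) = {1, 2, 3, 4, 5, 6, 7, 8, 10, 11, 12, 14, 15}
A' = {1, 2, 3, 5, 6, 7, 8, 10, 12, 15}, B' = {2, 4, 7, 10, 11, 14, 15}
Claimed RHS: A' ∩ B' = {2, 7, 10, 15}
Identity is INVALID: LHS = {1, 2, 3, 4, 5, 6, 7, 8, 10, 11, 12, 14, 15} but the RHS claimed here equals {2, 7, 10, 15}. The correct form is (A ∩ B)' = A' ∪ B'.

Identity is invalid: (A ∩ B)' = {1, 2, 3, 4, 5, 6, 7, 8, 10, 11, 12, 14, 15} but A' ∩ B' = {2, 7, 10, 15}. The correct De Morgan law is (A ∩ B)' = A' ∪ B'.


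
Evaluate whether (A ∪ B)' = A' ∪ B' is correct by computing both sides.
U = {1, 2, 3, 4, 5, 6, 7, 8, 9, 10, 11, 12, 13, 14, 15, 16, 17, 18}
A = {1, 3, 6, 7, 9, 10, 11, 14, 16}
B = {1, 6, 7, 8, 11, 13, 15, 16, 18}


LHS: A ∪ B = {1, 3, 6, 7, 8, 9, 10, 11, 13, 14, 15, 16, 18}
(A ∪ B)' = U \ (A ∪ B) = {2, 4, 5, 12, 17}
A' = {2, 4, 5, 8, 12, 13, 15, 17, 18}, B' = {2, 3, 4, 5, 9, 10, 12, 14, 17}
Claimed RHS: A' ∪ B' = {2, 3, 4, 5, 8, 9, 10, 12, 13, 14, 15, 17, 18}
Identity is INVALID: LHS = {2, 4, 5, 12, 17} but the RHS claimed here equals {2, 3, 4, 5, 8, 9, 10, 12, 13, 14, 15, 17, 18}. The correct form is (A ∪ B)' = A' ∩ B'.

Identity is invalid: (A ∪ B)' = {2, 4, 5, 12, 17} but A' ∪ B' = {2, 3, 4, 5, 8, 9, 10, 12, 13, 14, 15, 17, 18}. The correct De Morgan law is (A ∪ B)' = A' ∩ B'.


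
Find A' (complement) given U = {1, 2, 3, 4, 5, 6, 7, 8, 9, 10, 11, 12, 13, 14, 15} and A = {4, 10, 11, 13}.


Aᶜ = U \ A = elements in U but not in A
U = {1, 2, 3, 4, 5, 6, 7, 8, 9, 10, 11, 12, 13, 14, 15}
A = {4, 10, 11, 13}
Aᶜ = {1, 2, 3, 5, 6, 7, 8, 9, 12, 14, 15}

Aᶜ = {1, 2, 3, 5, 6, 7, 8, 9, 12, 14, 15}


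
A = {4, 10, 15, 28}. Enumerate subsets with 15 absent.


A subset of A that omits 15 is a subset of A \ {15}, so there are 2^(n-1) = 2^3 = 8 of them.
Subsets excluding 15: ∅, {4}, {10}, {28}, {4, 10}, {4, 28}, {10, 28}, {4, 10, 28}

Subsets excluding 15 (8 total): ∅, {4}, {10}, {28}, {4, 10}, {4, 28}, {10, 28}, {4, 10, 28}


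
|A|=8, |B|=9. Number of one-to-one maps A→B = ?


An injection sends each of |A| = 8 inputs to a distinct output in B.
# injections = |B|·(|B|-1)·…·(|B|-|A|+1) = 9! / (9 - 8)!
= 9 × 8 × 7 × 6 × 5 × 4 × 3 × 2
= 362880

Number of injections = 362880


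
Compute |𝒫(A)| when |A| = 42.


Number of subsets = 2^n
= 2^42
= 4398046511104

|P(A)| = 4398046511104


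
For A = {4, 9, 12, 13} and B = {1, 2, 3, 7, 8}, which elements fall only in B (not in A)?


A = {4, 9, 12, 13}
B = {1, 2, 3, 7, 8}
Region: only in B (not in A)
Elements: {1, 2, 3, 7, 8}

Elements only in B (not in A): {1, 2, 3, 7, 8}


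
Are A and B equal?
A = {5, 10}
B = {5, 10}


Two sets are equal iff they have exactly the same elements.
A = {5, 10}
B = {5, 10}
Same elements → A = B

Yes, A = B


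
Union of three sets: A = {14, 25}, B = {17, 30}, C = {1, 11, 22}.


A ∪ B = {14, 17, 25, 30}
(A ∪ B) ∪ C = {1, 11, 14, 17, 22, 25, 30}

A ∪ B ∪ C = {1, 11, 14, 17, 22, 25, 30}


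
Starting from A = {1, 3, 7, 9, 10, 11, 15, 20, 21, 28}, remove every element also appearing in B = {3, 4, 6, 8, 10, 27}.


A \ B = elements in A but not in B
A = {1, 3, 7, 9, 10, 11, 15, 20, 21, 28}
B = {3, 4, 6, 8, 10, 27}
Remove from A any elements in B
A \ B = {1, 7, 9, 11, 15, 20, 21, 28}

A \ B = {1, 7, 9, 11, 15, 20, 21, 28}


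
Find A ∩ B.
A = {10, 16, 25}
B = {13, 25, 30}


A ∩ B = elements in both A and B
A = {10, 16, 25}
B = {13, 25, 30}
A ∩ B = {25}

A ∩ B = {25}


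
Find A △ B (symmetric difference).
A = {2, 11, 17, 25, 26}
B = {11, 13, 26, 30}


A △ B = (A \ B) ∪ (B \ A) = elements in exactly one of A or B
A \ B = {2, 17, 25}
B \ A = {13, 30}
A △ B = {2, 13, 17, 25, 30}

A △ B = {2, 13, 17, 25, 30}


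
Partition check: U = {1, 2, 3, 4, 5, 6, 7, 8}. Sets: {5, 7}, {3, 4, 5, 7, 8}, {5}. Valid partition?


A partition requires: (1) non-empty parts, (2) pairwise disjoint, (3) union = U
Parts: {5, 7}, {3, 4, 5, 7, 8}, {5}
Union of parts: {3, 4, 5, 7, 8}
U = {1, 2, 3, 4, 5, 6, 7, 8}
All non-empty? True
Pairwise disjoint? False
Covers U? False

No, not a valid partition


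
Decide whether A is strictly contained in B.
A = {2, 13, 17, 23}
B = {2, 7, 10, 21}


A ⊂ B requires: A ⊆ B AND A ≠ B.
A ⊆ B? No
A ⊄ B, so A is not a proper subset.

No, A is not a proper subset of B


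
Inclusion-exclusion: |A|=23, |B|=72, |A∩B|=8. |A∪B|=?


|A ∪ B| = |A| + |B| - |A ∩ B|
= 23 + 72 - 8
= 87

|A ∪ B| = 87


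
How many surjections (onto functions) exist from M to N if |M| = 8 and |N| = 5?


n = |M| = 8, k = |N| = 5. Surjections via inclusion-exclusion:
S(n,k) = Σ(-1)^i × C(k,i) × (k-i)^n, i=0 to k
i=0: (-1)^0×C(5,0)×5^8 = 390625
i=1: (-1)^1×C(5,1)×4^8 = -327680
i=2: (-1)^2×C(5,2)×3^8 = 65610
i=3: (-1)^3×C(5,3)×2^8 = -2560
i=4: (-1)^4×C(5,4)×1^8 = 5
i=5: (-1)^5×C(5,5)×0^8 = 0
Total = 126000

Number of surjections = 126000


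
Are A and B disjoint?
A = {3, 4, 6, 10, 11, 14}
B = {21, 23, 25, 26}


Disjoint means A ∩ B = ∅.
A ∩ B = ∅
A ∩ B = ∅, so A and B are disjoint.

Yes, A and B are disjoint


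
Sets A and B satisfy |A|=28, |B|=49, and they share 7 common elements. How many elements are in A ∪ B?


|A ∪ B| = |A| + |B| - |A ∩ B|
= 28 + 49 - 7
= 70

|A ∪ B| = 70


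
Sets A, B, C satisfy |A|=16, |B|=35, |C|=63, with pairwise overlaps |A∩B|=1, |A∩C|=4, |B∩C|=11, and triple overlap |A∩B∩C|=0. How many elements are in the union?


|A∪B∪C| = |A|+|B|+|C| - |A∩B|-|A∩C|-|B∩C| + |A∩B∩C|
= 16+35+63 - 1-4-11 + 0
= 114 - 16 + 0
= 98

|A ∪ B ∪ C| = 98


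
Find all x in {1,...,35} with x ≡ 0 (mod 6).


Checking each candidate:
Condition: x in {1,...,35} with x ≡ 0 (mod 6)
Result = {6, 12, 18, 24, 30}

{6, 12, 18, 24, 30}


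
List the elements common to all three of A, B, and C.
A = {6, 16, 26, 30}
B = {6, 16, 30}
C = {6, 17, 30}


A ∩ B = {6, 16, 30}
(A ∩ B) ∩ C = {6, 30}

A ∩ B ∩ C = {6, 30}


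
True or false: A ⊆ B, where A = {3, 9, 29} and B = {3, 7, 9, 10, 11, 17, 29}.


A ⊆ B means every element of A is in B.
All elements of A are in B.
So A ⊆ B.

Yes, A ⊆ B


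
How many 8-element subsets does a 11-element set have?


C(n,k) = n! / (k!(n-k)!)
C(11,8) = 11! / (8!3!)
= 165

C(11,8) = 165


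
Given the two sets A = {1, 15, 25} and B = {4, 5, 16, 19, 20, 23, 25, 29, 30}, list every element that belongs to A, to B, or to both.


A ∪ B = all elements in A or B (or both)
A = {1, 15, 25}
B = {4, 5, 16, 19, 20, 23, 25, 29, 30}
A ∪ B = {1, 4, 5, 15, 16, 19, 20, 23, 25, 29, 30}

A ∪ B = {1, 4, 5, 15, 16, 19, 20, 23, 25, 29, 30}


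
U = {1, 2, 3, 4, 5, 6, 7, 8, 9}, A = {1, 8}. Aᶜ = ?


Aᶜ = U \ A = elements in U but not in A
U = {1, 2, 3, 4, 5, 6, 7, 8, 9}
A = {1, 8}
Aᶜ = {2, 3, 4, 5, 6, 7, 9}

Aᶜ = {2, 3, 4, 5, 6, 7, 9}


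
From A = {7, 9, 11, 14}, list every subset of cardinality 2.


|A| = 4, so A has C(4,2) = 6 subsets of size 2.
Enumerate by choosing 2 elements from A at a time:
{7, 9}, {7, 11}, {7, 14}, {9, 11}, {9, 14}, {11, 14}

2-element subsets (6 total): {7, 9}, {7, 11}, {7, 14}, {9, 11}, {9, 14}, {11, 14}


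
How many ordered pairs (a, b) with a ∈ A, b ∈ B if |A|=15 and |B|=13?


|A × B| = |A| × |B|
= 15 × 13
= 195

|A × B| = 195


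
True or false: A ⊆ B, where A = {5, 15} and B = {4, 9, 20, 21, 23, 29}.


A ⊆ B means every element of A is in B.
Elements in A not in B: {5, 15}
So A ⊄ B.

No, A ⊄ B


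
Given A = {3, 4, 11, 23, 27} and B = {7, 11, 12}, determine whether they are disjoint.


Disjoint means A ∩ B = ∅.
A ∩ B = {11}
A ∩ B ≠ ∅, so A and B are NOT disjoint.

No, A and B are not disjoint (A ∩ B = {11})


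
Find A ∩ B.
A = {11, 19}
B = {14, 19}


A ∩ B = elements in both A and B
A = {11, 19}
B = {14, 19}
A ∩ B = {19}

A ∩ B = {19}


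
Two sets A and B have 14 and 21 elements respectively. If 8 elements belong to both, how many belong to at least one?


|A ∪ B| = |A| + |B| - |A ∩ B|
= 14 + 21 - 8
= 27

|A ∪ B| = 27


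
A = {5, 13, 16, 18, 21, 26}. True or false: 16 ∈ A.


A = {5, 13, 16, 18, 21, 26}
Checking if 16 is in A
16 is in A → True

16 ∈ A


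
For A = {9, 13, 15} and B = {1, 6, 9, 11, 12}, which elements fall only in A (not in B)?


A = {9, 13, 15}
B = {1, 6, 9, 11, 12}
Region: only in A (not in B)
Elements: {13, 15}

Elements only in A (not in B): {13, 15}


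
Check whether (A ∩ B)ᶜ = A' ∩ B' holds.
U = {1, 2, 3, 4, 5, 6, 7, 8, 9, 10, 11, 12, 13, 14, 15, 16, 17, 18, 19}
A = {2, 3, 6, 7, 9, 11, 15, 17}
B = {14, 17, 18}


LHS: A ∩ B = {17}
(A ∩ B)' = U \ (A ∩ B) = {1, 2, 3, 4, 5, 6, 7, 8, 9, 10, 11, 12, 13, 14, 15, 16, 18, 19}
A' = {1, 4, 5, 8, 10, 12, 13, 14, 16, 18, 19}, B' = {1, 2, 3, 4, 5, 6, 7, 8, 9, 10, 11, 12, 13, 15, 16, 19}
Claimed RHS: A' ∩ B' = {1, 4, 5, 8, 10, 12, 13, 16, 19}
Identity is INVALID: LHS = {1, 2, 3, 4, 5, 6, 7, 8, 9, 10, 11, 12, 13, 14, 15, 16, 18, 19} but the RHS claimed here equals {1, 4, 5, 8, 10, 12, 13, 16, 19}. The correct form is (A ∩ B)' = A' ∪ B'.

Identity is invalid: (A ∩ B)' = {1, 2, 3, 4, 5, 6, 7, 8, 9, 10, 11, 12, 13, 14, 15, 16, 18, 19} but A' ∩ B' = {1, 4, 5, 8, 10, 12, 13, 16, 19}. The correct De Morgan law is (A ∩ B)' = A' ∪ B'.


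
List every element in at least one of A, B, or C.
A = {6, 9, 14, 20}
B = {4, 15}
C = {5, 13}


A ∪ B = {4, 6, 9, 14, 15, 20}
(A ∪ B) ∪ C = {4, 5, 6, 9, 13, 14, 15, 20}

A ∪ B ∪ C = {4, 5, 6, 9, 13, 14, 15, 20}


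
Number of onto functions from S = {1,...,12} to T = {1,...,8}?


n = |S| = 12, k = |T| = 8. Surjections via inclusion-exclusion:
S(n,k) = Σ(-1)^i × C(k,i) × (k-i)^n, i=0 to k
i=0: (-1)^0×C(8,0)×8^12 = 68719476736
i=1: (-1)^1×C(8,1)×7^12 = -110730297608
i=2: (-1)^2×C(8,2)×6^12 = 60949905408
i=3: (-1)^3×C(8,3)×5^12 = -13671875000
i=4: (-1)^4×C(8,4)×4^12 = 1174405120
i=5: (-1)^5×C(8,5)×3^12 = -29760696
i=6: (-1)^6×C(8,6)×2^12 = 114688
i=7: (-1)^7×C(8,7)×1^12 = -8
i=8: (-1)^8×C(8,8)×0^12 = 0
Total = 6411968640

Number of surjections = 6411968640


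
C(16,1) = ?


C(n,k) = n! / (k!(n-k)!)
C(16,1) = 16! / (1!15!)
= 16

C(16,1) = 16


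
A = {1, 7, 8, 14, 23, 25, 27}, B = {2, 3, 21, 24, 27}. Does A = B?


Two sets are equal iff they have exactly the same elements.
A = {1, 7, 8, 14, 23, 25, 27}
B = {2, 3, 21, 24, 27}
Differences: {1, 2, 3, 7, 8, 14, 21, 23, 24, 25}
A ≠ B

No, A ≠ B


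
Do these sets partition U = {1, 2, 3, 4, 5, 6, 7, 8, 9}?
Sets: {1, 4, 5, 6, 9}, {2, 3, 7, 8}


A partition requires: (1) non-empty parts, (2) pairwise disjoint, (3) union = U
Parts: {1, 4, 5, 6, 9}, {2, 3, 7, 8}
Union of parts: {1, 2, 3, 4, 5, 6, 7, 8, 9}
U = {1, 2, 3, 4, 5, 6, 7, 8, 9}
All non-empty? True
Pairwise disjoint? True
Covers U? True

Yes, valid partition


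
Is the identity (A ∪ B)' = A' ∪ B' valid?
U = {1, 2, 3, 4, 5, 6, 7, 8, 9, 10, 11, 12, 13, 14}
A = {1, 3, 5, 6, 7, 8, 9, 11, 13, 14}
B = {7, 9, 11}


LHS: A ∪ B = {1, 3, 5, 6, 7, 8, 9, 11, 13, 14}
(A ∪ B)' = U \ (A ∪ B) = {2, 4, 10, 12}
A' = {2, 4, 10, 12}, B' = {1, 2, 3, 4, 5, 6, 8, 10, 12, 13, 14}
Claimed RHS: A' ∪ B' = {1, 2, 3, 4, 5, 6, 8, 10, 12, 13, 14}
Identity is INVALID: LHS = {2, 4, 10, 12} but the RHS claimed here equals {1, 2, 3, 4, 5, 6, 8, 10, 12, 13, 14}. The correct form is (A ∪ B)' = A' ∩ B'.

Identity is invalid: (A ∪ B)' = {2, 4, 10, 12} but A' ∪ B' = {1, 2, 3, 4, 5, 6, 8, 10, 12, 13, 14}. The correct De Morgan law is (A ∪ B)' = A' ∩ B'.


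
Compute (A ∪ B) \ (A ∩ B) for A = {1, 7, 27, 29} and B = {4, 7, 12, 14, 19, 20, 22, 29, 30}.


A △ B = (A \ B) ∪ (B \ A) = elements in exactly one of A or B
A \ B = {1, 27}
B \ A = {4, 12, 14, 19, 20, 22, 30}
A △ B = {1, 4, 12, 14, 19, 20, 22, 27, 30}

A △ B = {1, 4, 12, 14, 19, 20, 22, 27, 30}


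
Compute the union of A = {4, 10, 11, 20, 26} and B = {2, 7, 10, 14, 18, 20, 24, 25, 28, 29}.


A ∪ B = all elements in A or B (or both)
A = {4, 10, 11, 20, 26}
B = {2, 7, 10, 14, 18, 20, 24, 25, 28, 29}
A ∪ B = {2, 4, 7, 10, 11, 14, 18, 20, 24, 25, 26, 28, 29}

A ∪ B = {2, 4, 7, 10, 11, 14, 18, 20, 24, 25, 26, 28, 29}


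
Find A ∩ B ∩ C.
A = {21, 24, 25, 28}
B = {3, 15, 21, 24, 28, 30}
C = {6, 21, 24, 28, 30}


A ∩ B = {21, 24, 28}
(A ∩ B) ∩ C = {21, 24, 28}

A ∩ B ∩ C = {21, 24, 28}


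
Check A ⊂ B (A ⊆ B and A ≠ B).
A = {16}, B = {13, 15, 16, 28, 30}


A ⊂ B requires: A ⊆ B AND A ≠ B.
A ⊆ B? Yes
A = B? No
A ⊂ B: Yes (A is a proper subset of B)

Yes, A ⊂ B


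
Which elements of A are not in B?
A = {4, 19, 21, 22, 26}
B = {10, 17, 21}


A \ B = elements in A but not in B
A = {4, 19, 21, 22, 26}
B = {10, 17, 21}
Remove from A any elements in B
A \ B = {4, 19, 22, 26}

A \ B = {4, 19, 22, 26}


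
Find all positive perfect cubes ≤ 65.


Checking each candidate:
Condition: positive perfect cubes ≤ 65
Result = {1, 8, 27, 64}

{1, 8, 27, 64}


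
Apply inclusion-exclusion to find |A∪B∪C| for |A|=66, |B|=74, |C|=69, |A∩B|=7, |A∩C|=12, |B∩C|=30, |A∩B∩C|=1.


|A∪B∪C| = |A|+|B|+|C| - |A∩B|-|A∩C|-|B∩C| + |A∩B∩C|
= 66+74+69 - 7-12-30 + 1
= 209 - 49 + 1
= 161

|A ∪ B ∪ C| = 161


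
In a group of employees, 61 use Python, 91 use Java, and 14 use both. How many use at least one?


|A ∪ B| = |A| + |B| - |A ∩ B|
= 61 + 91 - 14
= 138

|A ∪ B| = 138


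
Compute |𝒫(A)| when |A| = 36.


Number of subsets = 2^n
= 2^36
= 68719476736

|P(A)| = 68719476736


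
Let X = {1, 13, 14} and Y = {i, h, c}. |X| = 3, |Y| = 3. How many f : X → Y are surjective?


n = |X| = 3, k = |Y| = 3. Surjections via inclusion-exclusion:
S(n,k) = Σ(-1)^i × C(k,i) × (k-i)^n, i=0 to k
i=0: (-1)^0×C(3,0)×3^3 = 27
i=1: (-1)^1×C(3,1)×2^3 = -24
i=2: (-1)^2×C(3,2)×1^3 = 3
i=3: (-1)^3×C(3,3)×0^3 = 0
Total = 6

Number of surjections = 6


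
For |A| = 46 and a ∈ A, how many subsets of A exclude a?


Subsets of A avoiding a are subsets of A \ {a}, which has 45 elements.
Count = 2^(n-1) = 2^45
= 35184372088832

Number of subsets avoiding a = 35184372088832


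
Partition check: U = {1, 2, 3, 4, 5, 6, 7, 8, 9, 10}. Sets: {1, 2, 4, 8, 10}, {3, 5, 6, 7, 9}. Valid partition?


A partition requires: (1) non-empty parts, (2) pairwise disjoint, (3) union = U
Parts: {1, 2, 4, 8, 10}, {3, 5, 6, 7, 9}
Union of parts: {1, 2, 3, 4, 5, 6, 7, 8, 9, 10}
U = {1, 2, 3, 4, 5, 6, 7, 8, 9, 10}
All non-empty? True
Pairwise disjoint? True
Covers U? True

Yes, valid partition


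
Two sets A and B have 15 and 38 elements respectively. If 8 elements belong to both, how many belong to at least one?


|A ∪ B| = |A| + |B| - |A ∩ B|
= 15 + 38 - 8
= 45

|A ∪ B| = 45


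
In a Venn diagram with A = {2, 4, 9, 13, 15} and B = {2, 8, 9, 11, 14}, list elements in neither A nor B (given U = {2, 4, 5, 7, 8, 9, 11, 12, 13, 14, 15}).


A = {2, 4, 9, 13, 15}
B = {2, 8, 9, 11, 14}
Region: in neither A nor B (given U = {2, 4, 5, 7, 8, 9, 11, 12, 13, 14, 15})
Elements: {5, 7, 12}

Elements in neither A nor B (given U = {2, 4, 5, 7, 8, 9, 11, 12, 13, 14, 15}): {5, 7, 12}


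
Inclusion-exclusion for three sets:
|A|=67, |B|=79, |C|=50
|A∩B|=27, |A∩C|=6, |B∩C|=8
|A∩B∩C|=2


|A∪B∪C| = |A|+|B|+|C| - |A∩B|-|A∩C|-|B∩C| + |A∩B∩C|
= 67+79+50 - 27-6-8 + 2
= 196 - 41 + 2
= 157

|A ∪ B ∪ C| = 157


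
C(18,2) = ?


C(n,k) = n! / (k!(n-k)!)
C(18,2) = 18! / (2!16!)
= 153

C(18,2) = 153


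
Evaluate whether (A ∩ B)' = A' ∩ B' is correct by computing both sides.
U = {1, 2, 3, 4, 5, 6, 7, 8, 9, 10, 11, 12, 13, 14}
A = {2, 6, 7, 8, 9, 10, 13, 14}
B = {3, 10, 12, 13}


LHS: A ∩ B = {10, 13}
(A ∩ B)' = U \ (A ∩ B) = {1, 2, 3, 4, 5, 6, 7, 8, 9, 11, 12, 14}
A' = {1, 3, 4, 5, 11, 12}, B' = {1, 2, 4, 5, 6, 7, 8, 9, 11, 14}
Claimed RHS: A' ∩ B' = {1, 4, 5, 11}
Identity is INVALID: LHS = {1, 2, 3, 4, 5, 6, 7, 8, 9, 11, 12, 14} but the RHS claimed here equals {1, 4, 5, 11}. The correct form is (A ∩ B)' = A' ∪ B'.

Identity is invalid: (A ∩ B)' = {1, 2, 3, 4, 5, 6, 7, 8, 9, 11, 12, 14} but A' ∩ B' = {1, 4, 5, 11}. The correct De Morgan law is (A ∩ B)' = A' ∪ B'.


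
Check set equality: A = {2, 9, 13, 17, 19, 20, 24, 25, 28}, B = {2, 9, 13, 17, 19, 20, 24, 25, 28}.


Two sets are equal iff they have exactly the same elements.
A = {2, 9, 13, 17, 19, 20, 24, 25, 28}
B = {2, 9, 13, 17, 19, 20, 24, 25, 28}
Same elements → A = B

Yes, A = B


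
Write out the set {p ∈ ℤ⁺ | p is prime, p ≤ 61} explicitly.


Checking each candidate:
Condition: primes ≤ 61
Result = {2, 3, 5, 7, 11, 13, 17, 19, 23, 29, 31, 37, 41, 43, 47, 53, 59, 61}

{2, 3, 5, 7, 11, 13, 17, 19, 23, 29, 31, 37, 41, 43, 47, 53, 59, 61}


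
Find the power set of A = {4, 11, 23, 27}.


|A| = 4, so |P(A)| = 2^4 = 16
Enumerate subsets by cardinality (0 to 4):
∅, {4}, {11}, {23}, {27}, {4, 11}, {4, 23}, {4, 27}, {11, 23}, {11, 27}, {23, 27}, {4, 11, 23}, {4, 11, 27}, {4, 23, 27}, {11, 23, 27}, {4, 11, 23, 27}

P(A) has 16 subsets: ∅, {4}, {11}, {23}, {27}, {4, 11}, {4, 23}, {4, 27}, {11, 23}, {11, 27}, {23, 27}, {4, 11, 23}, {4, 11, 27}, {4, 23, 27}, {11, 23, 27}, {4, 11, 23, 27}


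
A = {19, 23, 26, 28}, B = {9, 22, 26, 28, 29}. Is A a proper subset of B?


A ⊂ B requires: A ⊆ B AND A ≠ B.
A ⊆ B? No
A ⊄ B, so A is not a proper subset.

No, A is not a proper subset of B


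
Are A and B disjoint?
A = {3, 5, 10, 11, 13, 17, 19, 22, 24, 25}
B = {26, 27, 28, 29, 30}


Disjoint means A ∩ B = ∅.
A ∩ B = ∅
A ∩ B = ∅, so A and B are disjoint.

Yes, A and B are disjoint
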